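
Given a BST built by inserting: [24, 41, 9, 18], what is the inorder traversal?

Tree insertion order: [24, 41, 9, 18]
Tree (level-order array): [24, 9, 41, None, 18]
Inorder traversal: [9, 18, 24, 41]


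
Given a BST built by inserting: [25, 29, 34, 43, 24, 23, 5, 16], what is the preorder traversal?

Tree insertion order: [25, 29, 34, 43, 24, 23, 5, 16]
Tree (level-order array): [25, 24, 29, 23, None, None, 34, 5, None, None, 43, None, 16]
Preorder traversal: [25, 24, 23, 5, 16, 29, 34, 43]


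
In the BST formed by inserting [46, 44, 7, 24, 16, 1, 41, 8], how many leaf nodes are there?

Tree built from: [46, 44, 7, 24, 16, 1, 41, 8]
Tree (level-order array): [46, 44, None, 7, None, 1, 24, None, None, 16, 41, 8]
Rule: A leaf has 0 children.
Per-node child counts:
  node 46: 1 child(ren)
  node 44: 1 child(ren)
  node 7: 2 child(ren)
  node 1: 0 child(ren)
  node 24: 2 child(ren)
  node 16: 1 child(ren)
  node 8: 0 child(ren)
  node 41: 0 child(ren)
Matching nodes: [1, 8, 41]
Count of leaf nodes: 3


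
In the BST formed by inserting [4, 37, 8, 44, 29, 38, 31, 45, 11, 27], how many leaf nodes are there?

Tree built from: [4, 37, 8, 44, 29, 38, 31, 45, 11, 27]
Tree (level-order array): [4, None, 37, 8, 44, None, 29, 38, 45, 11, 31, None, None, None, None, None, 27]
Rule: A leaf has 0 children.
Per-node child counts:
  node 4: 1 child(ren)
  node 37: 2 child(ren)
  node 8: 1 child(ren)
  node 29: 2 child(ren)
  node 11: 1 child(ren)
  node 27: 0 child(ren)
  node 31: 0 child(ren)
  node 44: 2 child(ren)
  node 38: 0 child(ren)
  node 45: 0 child(ren)
Matching nodes: [27, 31, 38, 45]
Count of leaf nodes: 4


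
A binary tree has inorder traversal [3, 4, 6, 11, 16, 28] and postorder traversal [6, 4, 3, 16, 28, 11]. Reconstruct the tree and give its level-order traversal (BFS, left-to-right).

Inorder:   [3, 4, 6, 11, 16, 28]
Postorder: [6, 4, 3, 16, 28, 11]
Algorithm: postorder visits root last, so walk postorder right-to-left;
each value is the root of the current inorder slice — split it at that
value, recurse on the right subtree first, then the left.
Recursive splits:
  root=11; inorder splits into left=[3, 4, 6], right=[16, 28]
  root=28; inorder splits into left=[16], right=[]
  root=16; inorder splits into left=[], right=[]
  root=3; inorder splits into left=[], right=[4, 6]
  root=4; inorder splits into left=[], right=[6]
  root=6; inorder splits into left=[], right=[]
Reconstructed level-order: [11, 3, 28, 4, 16, 6]


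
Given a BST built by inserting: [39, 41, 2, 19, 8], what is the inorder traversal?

Tree insertion order: [39, 41, 2, 19, 8]
Tree (level-order array): [39, 2, 41, None, 19, None, None, 8]
Inorder traversal: [2, 8, 19, 39, 41]


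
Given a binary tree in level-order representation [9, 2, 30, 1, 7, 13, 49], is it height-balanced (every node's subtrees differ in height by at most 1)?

Tree (level-order array): [9, 2, 30, 1, 7, 13, 49]
Definition: a tree is height-balanced if, at every node, |h(left) - h(right)| <= 1 (empty subtree has height -1).
Bottom-up per-node check:
  node 1: h_left=-1, h_right=-1, diff=0 [OK], height=0
  node 7: h_left=-1, h_right=-1, diff=0 [OK], height=0
  node 2: h_left=0, h_right=0, diff=0 [OK], height=1
  node 13: h_left=-1, h_right=-1, diff=0 [OK], height=0
  node 49: h_left=-1, h_right=-1, diff=0 [OK], height=0
  node 30: h_left=0, h_right=0, diff=0 [OK], height=1
  node 9: h_left=1, h_right=1, diff=0 [OK], height=2
All nodes satisfy the balance condition.
Result: Balanced


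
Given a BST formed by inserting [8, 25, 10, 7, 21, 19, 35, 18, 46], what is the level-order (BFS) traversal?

Tree insertion order: [8, 25, 10, 7, 21, 19, 35, 18, 46]
Tree (level-order array): [8, 7, 25, None, None, 10, 35, None, 21, None, 46, 19, None, None, None, 18]
BFS from the root, enqueuing left then right child of each popped node:
  queue [8] -> pop 8, enqueue [7, 25], visited so far: [8]
  queue [7, 25] -> pop 7, enqueue [none], visited so far: [8, 7]
  queue [25] -> pop 25, enqueue [10, 35], visited so far: [8, 7, 25]
  queue [10, 35] -> pop 10, enqueue [21], visited so far: [8, 7, 25, 10]
  queue [35, 21] -> pop 35, enqueue [46], visited so far: [8, 7, 25, 10, 35]
  queue [21, 46] -> pop 21, enqueue [19], visited so far: [8, 7, 25, 10, 35, 21]
  queue [46, 19] -> pop 46, enqueue [none], visited so far: [8, 7, 25, 10, 35, 21, 46]
  queue [19] -> pop 19, enqueue [18], visited so far: [8, 7, 25, 10, 35, 21, 46, 19]
  queue [18] -> pop 18, enqueue [none], visited so far: [8, 7, 25, 10, 35, 21, 46, 19, 18]
Result: [8, 7, 25, 10, 35, 21, 46, 19, 18]


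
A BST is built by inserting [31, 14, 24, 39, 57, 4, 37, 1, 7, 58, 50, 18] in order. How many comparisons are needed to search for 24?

Search path for 24: 31 -> 14 -> 24
Found: True
Comparisons: 3


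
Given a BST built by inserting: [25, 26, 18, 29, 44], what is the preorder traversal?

Tree insertion order: [25, 26, 18, 29, 44]
Tree (level-order array): [25, 18, 26, None, None, None, 29, None, 44]
Preorder traversal: [25, 18, 26, 29, 44]


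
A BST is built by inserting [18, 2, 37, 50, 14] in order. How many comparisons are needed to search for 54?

Search path for 54: 18 -> 37 -> 50
Found: False
Comparisons: 3


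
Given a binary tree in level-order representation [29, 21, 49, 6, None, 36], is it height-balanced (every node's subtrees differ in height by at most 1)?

Tree (level-order array): [29, 21, 49, 6, None, 36]
Definition: a tree is height-balanced if, at every node, |h(left) - h(right)| <= 1 (empty subtree has height -1).
Bottom-up per-node check:
  node 6: h_left=-1, h_right=-1, diff=0 [OK], height=0
  node 21: h_left=0, h_right=-1, diff=1 [OK], height=1
  node 36: h_left=-1, h_right=-1, diff=0 [OK], height=0
  node 49: h_left=0, h_right=-1, diff=1 [OK], height=1
  node 29: h_left=1, h_right=1, diff=0 [OK], height=2
All nodes satisfy the balance condition.
Result: Balanced


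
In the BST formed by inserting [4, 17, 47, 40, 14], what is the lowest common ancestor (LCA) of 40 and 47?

Tree insertion order: [4, 17, 47, 40, 14]
Tree (level-order array): [4, None, 17, 14, 47, None, None, 40]
In a BST, the LCA of p=40, q=47 is the first node v on the
root-to-leaf path with p <= v <= q (go left if both < v, right if both > v).
Walk from root:
  at 4: both 40 and 47 > 4, go right
  at 17: both 40 and 47 > 17, go right
  at 47: 40 <= 47 <= 47, this is the LCA
LCA = 47


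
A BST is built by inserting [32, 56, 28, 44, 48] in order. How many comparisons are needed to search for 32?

Search path for 32: 32
Found: True
Comparisons: 1


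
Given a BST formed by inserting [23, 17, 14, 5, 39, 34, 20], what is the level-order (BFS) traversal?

Tree insertion order: [23, 17, 14, 5, 39, 34, 20]
Tree (level-order array): [23, 17, 39, 14, 20, 34, None, 5]
BFS from the root, enqueuing left then right child of each popped node:
  queue [23] -> pop 23, enqueue [17, 39], visited so far: [23]
  queue [17, 39] -> pop 17, enqueue [14, 20], visited so far: [23, 17]
  queue [39, 14, 20] -> pop 39, enqueue [34], visited so far: [23, 17, 39]
  queue [14, 20, 34] -> pop 14, enqueue [5], visited so far: [23, 17, 39, 14]
  queue [20, 34, 5] -> pop 20, enqueue [none], visited so far: [23, 17, 39, 14, 20]
  queue [34, 5] -> pop 34, enqueue [none], visited so far: [23, 17, 39, 14, 20, 34]
  queue [5] -> pop 5, enqueue [none], visited so far: [23, 17, 39, 14, 20, 34, 5]
Result: [23, 17, 39, 14, 20, 34, 5]


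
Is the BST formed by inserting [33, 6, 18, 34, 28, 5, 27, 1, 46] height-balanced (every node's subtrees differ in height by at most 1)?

Tree (level-order array): [33, 6, 34, 5, 18, None, 46, 1, None, None, 28, None, None, None, None, 27]
Definition: a tree is height-balanced if, at every node, |h(left) - h(right)| <= 1 (empty subtree has height -1).
Bottom-up per-node check:
  node 1: h_left=-1, h_right=-1, diff=0 [OK], height=0
  node 5: h_left=0, h_right=-1, diff=1 [OK], height=1
  node 27: h_left=-1, h_right=-1, diff=0 [OK], height=0
  node 28: h_left=0, h_right=-1, diff=1 [OK], height=1
  node 18: h_left=-1, h_right=1, diff=2 [FAIL (|-1-1|=2 > 1)], height=2
  node 6: h_left=1, h_right=2, diff=1 [OK], height=3
  node 46: h_left=-1, h_right=-1, diff=0 [OK], height=0
  node 34: h_left=-1, h_right=0, diff=1 [OK], height=1
  node 33: h_left=3, h_right=1, diff=2 [FAIL (|3-1|=2 > 1)], height=4
Node 18 violates the condition: |-1 - 1| = 2 > 1.
Result: Not balanced


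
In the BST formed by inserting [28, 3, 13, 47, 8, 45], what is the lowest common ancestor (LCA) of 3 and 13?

Tree insertion order: [28, 3, 13, 47, 8, 45]
Tree (level-order array): [28, 3, 47, None, 13, 45, None, 8]
In a BST, the LCA of p=3, q=13 is the first node v on the
root-to-leaf path with p <= v <= q (go left if both < v, right if both > v).
Walk from root:
  at 28: both 3 and 13 < 28, go left
  at 3: 3 <= 3 <= 13, this is the LCA
LCA = 3


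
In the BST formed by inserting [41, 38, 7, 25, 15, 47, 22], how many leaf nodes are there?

Tree built from: [41, 38, 7, 25, 15, 47, 22]
Tree (level-order array): [41, 38, 47, 7, None, None, None, None, 25, 15, None, None, 22]
Rule: A leaf has 0 children.
Per-node child counts:
  node 41: 2 child(ren)
  node 38: 1 child(ren)
  node 7: 1 child(ren)
  node 25: 1 child(ren)
  node 15: 1 child(ren)
  node 22: 0 child(ren)
  node 47: 0 child(ren)
Matching nodes: [22, 47]
Count of leaf nodes: 2


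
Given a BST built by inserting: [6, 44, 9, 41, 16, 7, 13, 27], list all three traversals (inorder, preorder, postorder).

Tree insertion order: [6, 44, 9, 41, 16, 7, 13, 27]
Tree (level-order array): [6, None, 44, 9, None, 7, 41, None, None, 16, None, 13, 27]
Inorder (L, root, R): [6, 7, 9, 13, 16, 27, 41, 44]
Preorder (root, L, R): [6, 44, 9, 7, 41, 16, 13, 27]
Postorder (L, R, root): [7, 13, 27, 16, 41, 9, 44, 6]


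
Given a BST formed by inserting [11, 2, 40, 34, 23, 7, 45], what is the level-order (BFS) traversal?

Tree insertion order: [11, 2, 40, 34, 23, 7, 45]
Tree (level-order array): [11, 2, 40, None, 7, 34, 45, None, None, 23]
BFS from the root, enqueuing left then right child of each popped node:
  queue [11] -> pop 11, enqueue [2, 40], visited so far: [11]
  queue [2, 40] -> pop 2, enqueue [7], visited so far: [11, 2]
  queue [40, 7] -> pop 40, enqueue [34, 45], visited so far: [11, 2, 40]
  queue [7, 34, 45] -> pop 7, enqueue [none], visited so far: [11, 2, 40, 7]
  queue [34, 45] -> pop 34, enqueue [23], visited so far: [11, 2, 40, 7, 34]
  queue [45, 23] -> pop 45, enqueue [none], visited so far: [11, 2, 40, 7, 34, 45]
  queue [23] -> pop 23, enqueue [none], visited so far: [11, 2, 40, 7, 34, 45, 23]
Result: [11, 2, 40, 7, 34, 45, 23]


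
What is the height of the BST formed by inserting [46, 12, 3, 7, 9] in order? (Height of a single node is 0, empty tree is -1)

Insertion order: [46, 12, 3, 7, 9]
Tree (level-order array): [46, 12, None, 3, None, None, 7, None, 9]
Compute height bottom-up (empty subtree = -1):
  height(9) = 1 + max(-1, -1) = 0
  height(7) = 1 + max(-1, 0) = 1
  height(3) = 1 + max(-1, 1) = 2
  height(12) = 1 + max(2, -1) = 3
  height(46) = 1 + max(3, -1) = 4
Height = 4


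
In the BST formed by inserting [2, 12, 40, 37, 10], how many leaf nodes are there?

Tree built from: [2, 12, 40, 37, 10]
Tree (level-order array): [2, None, 12, 10, 40, None, None, 37]
Rule: A leaf has 0 children.
Per-node child counts:
  node 2: 1 child(ren)
  node 12: 2 child(ren)
  node 10: 0 child(ren)
  node 40: 1 child(ren)
  node 37: 0 child(ren)
Matching nodes: [10, 37]
Count of leaf nodes: 2


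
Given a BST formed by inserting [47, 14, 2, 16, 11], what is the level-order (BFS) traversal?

Tree insertion order: [47, 14, 2, 16, 11]
Tree (level-order array): [47, 14, None, 2, 16, None, 11]
BFS from the root, enqueuing left then right child of each popped node:
  queue [47] -> pop 47, enqueue [14], visited so far: [47]
  queue [14] -> pop 14, enqueue [2, 16], visited so far: [47, 14]
  queue [2, 16] -> pop 2, enqueue [11], visited so far: [47, 14, 2]
  queue [16, 11] -> pop 16, enqueue [none], visited so far: [47, 14, 2, 16]
  queue [11] -> pop 11, enqueue [none], visited so far: [47, 14, 2, 16, 11]
Result: [47, 14, 2, 16, 11]


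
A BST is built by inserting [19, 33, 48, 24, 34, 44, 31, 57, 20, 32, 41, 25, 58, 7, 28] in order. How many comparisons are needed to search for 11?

Search path for 11: 19 -> 7
Found: False
Comparisons: 2


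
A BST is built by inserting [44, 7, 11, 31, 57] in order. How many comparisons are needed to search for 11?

Search path for 11: 44 -> 7 -> 11
Found: True
Comparisons: 3


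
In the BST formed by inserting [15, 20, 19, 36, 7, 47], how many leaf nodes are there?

Tree built from: [15, 20, 19, 36, 7, 47]
Tree (level-order array): [15, 7, 20, None, None, 19, 36, None, None, None, 47]
Rule: A leaf has 0 children.
Per-node child counts:
  node 15: 2 child(ren)
  node 7: 0 child(ren)
  node 20: 2 child(ren)
  node 19: 0 child(ren)
  node 36: 1 child(ren)
  node 47: 0 child(ren)
Matching nodes: [7, 19, 47]
Count of leaf nodes: 3


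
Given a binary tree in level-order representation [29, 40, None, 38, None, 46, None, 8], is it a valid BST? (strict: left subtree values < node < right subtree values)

Level-order array: [29, 40, None, 38, None, 46, None, 8]
Validate using subtree bounds (lo, hi): at each node, require lo < value < hi,
then recurse left with hi=value and right with lo=value.
Preorder trace (stopping at first violation):
  at node 29 with bounds (-inf, +inf): OK
  at node 40 with bounds (-inf, 29): VIOLATION
Node 40 violates its bound: not (-inf < 40 < 29).
Result: Not a valid BST


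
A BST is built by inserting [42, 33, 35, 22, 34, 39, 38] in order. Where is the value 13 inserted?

Starting tree (level order): [42, 33, None, 22, 35, None, None, 34, 39, None, None, 38]
Insertion path: 42 -> 33 -> 22
Result: insert 13 as left child of 22
Final tree (level order): [42, 33, None, 22, 35, 13, None, 34, 39, None, None, None, None, 38]


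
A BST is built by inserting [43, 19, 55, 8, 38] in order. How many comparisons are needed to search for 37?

Search path for 37: 43 -> 19 -> 38
Found: False
Comparisons: 3


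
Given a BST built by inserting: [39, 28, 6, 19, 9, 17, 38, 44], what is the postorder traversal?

Tree insertion order: [39, 28, 6, 19, 9, 17, 38, 44]
Tree (level-order array): [39, 28, 44, 6, 38, None, None, None, 19, None, None, 9, None, None, 17]
Postorder traversal: [17, 9, 19, 6, 38, 28, 44, 39]


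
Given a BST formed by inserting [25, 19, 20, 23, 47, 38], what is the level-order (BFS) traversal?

Tree insertion order: [25, 19, 20, 23, 47, 38]
Tree (level-order array): [25, 19, 47, None, 20, 38, None, None, 23]
BFS from the root, enqueuing left then right child of each popped node:
  queue [25] -> pop 25, enqueue [19, 47], visited so far: [25]
  queue [19, 47] -> pop 19, enqueue [20], visited so far: [25, 19]
  queue [47, 20] -> pop 47, enqueue [38], visited so far: [25, 19, 47]
  queue [20, 38] -> pop 20, enqueue [23], visited so far: [25, 19, 47, 20]
  queue [38, 23] -> pop 38, enqueue [none], visited so far: [25, 19, 47, 20, 38]
  queue [23] -> pop 23, enqueue [none], visited so far: [25, 19, 47, 20, 38, 23]
Result: [25, 19, 47, 20, 38, 23]


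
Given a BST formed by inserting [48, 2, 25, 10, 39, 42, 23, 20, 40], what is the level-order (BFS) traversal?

Tree insertion order: [48, 2, 25, 10, 39, 42, 23, 20, 40]
Tree (level-order array): [48, 2, None, None, 25, 10, 39, None, 23, None, 42, 20, None, 40]
BFS from the root, enqueuing left then right child of each popped node:
  queue [48] -> pop 48, enqueue [2], visited so far: [48]
  queue [2] -> pop 2, enqueue [25], visited so far: [48, 2]
  queue [25] -> pop 25, enqueue [10, 39], visited so far: [48, 2, 25]
  queue [10, 39] -> pop 10, enqueue [23], visited so far: [48, 2, 25, 10]
  queue [39, 23] -> pop 39, enqueue [42], visited so far: [48, 2, 25, 10, 39]
  queue [23, 42] -> pop 23, enqueue [20], visited so far: [48, 2, 25, 10, 39, 23]
  queue [42, 20] -> pop 42, enqueue [40], visited so far: [48, 2, 25, 10, 39, 23, 42]
  queue [20, 40] -> pop 20, enqueue [none], visited so far: [48, 2, 25, 10, 39, 23, 42, 20]
  queue [40] -> pop 40, enqueue [none], visited so far: [48, 2, 25, 10, 39, 23, 42, 20, 40]
Result: [48, 2, 25, 10, 39, 23, 42, 20, 40]


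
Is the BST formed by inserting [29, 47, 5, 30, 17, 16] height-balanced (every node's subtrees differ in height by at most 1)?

Tree (level-order array): [29, 5, 47, None, 17, 30, None, 16]
Definition: a tree is height-balanced if, at every node, |h(left) - h(right)| <= 1 (empty subtree has height -1).
Bottom-up per-node check:
  node 16: h_left=-1, h_right=-1, diff=0 [OK], height=0
  node 17: h_left=0, h_right=-1, diff=1 [OK], height=1
  node 5: h_left=-1, h_right=1, diff=2 [FAIL (|-1-1|=2 > 1)], height=2
  node 30: h_left=-1, h_right=-1, diff=0 [OK], height=0
  node 47: h_left=0, h_right=-1, diff=1 [OK], height=1
  node 29: h_left=2, h_right=1, diff=1 [OK], height=3
Node 5 violates the condition: |-1 - 1| = 2 > 1.
Result: Not balanced


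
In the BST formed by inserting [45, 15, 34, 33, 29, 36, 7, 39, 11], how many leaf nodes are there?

Tree built from: [45, 15, 34, 33, 29, 36, 7, 39, 11]
Tree (level-order array): [45, 15, None, 7, 34, None, 11, 33, 36, None, None, 29, None, None, 39]
Rule: A leaf has 0 children.
Per-node child counts:
  node 45: 1 child(ren)
  node 15: 2 child(ren)
  node 7: 1 child(ren)
  node 11: 0 child(ren)
  node 34: 2 child(ren)
  node 33: 1 child(ren)
  node 29: 0 child(ren)
  node 36: 1 child(ren)
  node 39: 0 child(ren)
Matching nodes: [11, 29, 39]
Count of leaf nodes: 3


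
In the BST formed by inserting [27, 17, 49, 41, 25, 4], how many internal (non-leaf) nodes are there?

Tree built from: [27, 17, 49, 41, 25, 4]
Tree (level-order array): [27, 17, 49, 4, 25, 41]
Rule: An internal node has at least one child.
Per-node child counts:
  node 27: 2 child(ren)
  node 17: 2 child(ren)
  node 4: 0 child(ren)
  node 25: 0 child(ren)
  node 49: 1 child(ren)
  node 41: 0 child(ren)
Matching nodes: [27, 17, 49]
Count of internal (non-leaf) nodes: 3


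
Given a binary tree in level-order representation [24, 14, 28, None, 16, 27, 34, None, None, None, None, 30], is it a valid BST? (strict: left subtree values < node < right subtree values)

Level-order array: [24, 14, 28, None, 16, 27, 34, None, None, None, None, 30]
Validate using subtree bounds (lo, hi): at each node, require lo < value < hi,
then recurse left with hi=value and right with lo=value.
Preorder trace (stopping at first violation):
  at node 24 with bounds (-inf, +inf): OK
  at node 14 with bounds (-inf, 24): OK
  at node 16 with bounds (14, 24): OK
  at node 28 with bounds (24, +inf): OK
  at node 27 with bounds (24, 28): OK
  at node 34 with bounds (28, +inf): OK
  at node 30 with bounds (28, 34): OK
No violation found at any node.
Result: Valid BST


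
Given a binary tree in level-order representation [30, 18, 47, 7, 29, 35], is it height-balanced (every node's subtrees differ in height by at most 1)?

Tree (level-order array): [30, 18, 47, 7, 29, 35]
Definition: a tree is height-balanced if, at every node, |h(left) - h(right)| <= 1 (empty subtree has height -1).
Bottom-up per-node check:
  node 7: h_left=-1, h_right=-1, diff=0 [OK], height=0
  node 29: h_left=-1, h_right=-1, diff=0 [OK], height=0
  node 18: h_left=0, h_right=0, diff=0 [OK], height=1
  node 35: h_left=-1, h_right=-1, diff=0 [OK], height=0
  node 47: h_left=0, h_right=-1, diff=1 [OK], height=1
  node 30: h_left=1, h_right=1, diff=0 [OK], height=2
All nodes satisfy the balance condition.
Result: Balanced


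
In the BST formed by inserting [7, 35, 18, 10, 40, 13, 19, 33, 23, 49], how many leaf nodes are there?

Tree built from: [7, 35, 18, 10, 40, 13, 19, 33, 23, 49]
Tree (level-order array): [7, None, 35, 18, 40, 10, 19, None, 49, None, 13, None, 33, None, None, None, None, 23]
Rule: A leaf has 0 children.
Per-node child counts:
  node 7: 1 child(ren)
  node 35: 2 child(ren)
  node 18: 2 child(ren)
  node 10: 1 child(ren)
  node 13: 0 child(ren)
  node 19: 1 child(ren)
  node 33: 1 child(ren)
  node 23: 0 child(ren)
  node 40: 1 child(ren)
  node 49: 0 child(ren)
Matching nodes: [13, 23, 49]
Count of leaf nodes: 3


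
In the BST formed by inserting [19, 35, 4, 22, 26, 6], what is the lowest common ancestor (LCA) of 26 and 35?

Tree insertion order: [19, 35, 4, 22, 26, 6]
Tree (level-order array): [19, 4, 35, None, 6, 22, None, None, None, None, 26]
In a BST, the LCA of p=26, q=35 is the first node v on the
root-to-leaf path with p <= v <= q (go left if both < v, right if both > v).
Walk from root:
  at 19: both 26 and 35 > 19, go right
  at 35: 26 <= 35 <= 35, this is the LCA
LCA = 35


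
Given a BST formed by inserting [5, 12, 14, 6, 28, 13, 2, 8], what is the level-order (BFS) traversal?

Tree insertion order: [5, 12, 14, 6, 28, 13, 2, 8]
Tree (level-order array): [5, 2, 12, None, None, 6, 14, None, 8, 13, 28]
BFS from the root, enqueuing left then right child of each popped node:
  queue [5] -> pop 5, enqueue [2, 12], visited so far: [5]
  queue [2, 12] -> pop 2, enqueue [none], visited so far: [5, 2]
  queue [12] -> pop 12, enqueue [6, 14], visited so far: [5, 2, 12]
  queue [6, 14] -> pop 6, enqueue [8], visited so far: [5, 2, 12, 6]
  queue [14, 8] -> pop 14, enqueue [13, 28], visited so far: [5, 2, 12, 6, 14]
  queue [8, 13, 28] -> pop 8, enqueue [none], visited so far: [5, 2, 12, 6, 14, 8]
  queue [13, 28] -> pop 13, enqueue [none], visited so far: [5, 2, 12, 6, 14, 8, 13]
  queue [28] -> pop 28, enqueue [none], visited so far: [5, 2, 12, 6, 14, 8, 13, 28]
Result: [5, 2, 12, 6, 14, 8, 13, 28]


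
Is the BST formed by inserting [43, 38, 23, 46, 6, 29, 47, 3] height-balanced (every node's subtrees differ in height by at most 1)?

Tree (level-order array): [43, 38, 46, 23, None, None, 47, 6, 29, None, None, 3]
Definition: a tree is height-balanced if, at every node, |h(left) - h(right)| <= 1 (empty subtree has height -1).
Bottom-up per-node check:
  node 3: h_left=-1, h_right=-1, diff=0 [OK], height=0
  node 6: h_left=0, h_right=-1, diff=1 [OK], height=1
  node 29: h_left=-1, h_right=-1, diff=0 [OK], height=0
  node 23: h_left=1, h_right=0, diff=1 [OK], height=2
  node 38: h_left=2, h_right=-1, diff=3 [FAIL (|2--1|=3 > 1)], height=3
  node 47: h_left=-1, h_right=-1, diff=0 [OK], height=0
  node 46: h_left=-1, h_right=0, diff=1 [OK], height=1
  node 43: h_left=3, h_right=1, diff=2 [FAIL (|3-1|=2 > 1)], height=4
Node 38 violates the condition: |2 - -1| = 3 > 1.
Result: Not balanced


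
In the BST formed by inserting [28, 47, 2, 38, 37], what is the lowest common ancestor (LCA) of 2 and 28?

Tree insertion order: [28, 47, 2, 38, 37]
Tree (level-order array): [28, 2, 47, None, None, 38, None, 37]
In a BST, the LCA of p=2, q=28 is the first node v on the
root-to-leaf path with p <= v <= q (go left if both < v, right if both > v).
Walk from root:
  at 28: 2 <= 28 <= 28, this is the LCA
LCA = 28


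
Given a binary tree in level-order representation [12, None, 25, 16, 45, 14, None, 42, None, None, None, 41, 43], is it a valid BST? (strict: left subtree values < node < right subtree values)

Level-order array: [12, None, 25, 16, 45, 14, None, 42, None, None, None, 41, 43]
Validate using subtree bounds (lo, hi): at each node, require lo < value < hi,
then recurse left with hi=value and right with lo=value.
Preorder trace (stopping at first violation):
  at node 12 with bounds (-inf, +inf): OK
  at node 25 with bounds (12, +inf): OK
  at node 16 with bounds (12, 25): OK
  at node 14 with bounds (12, 16): OK
  at node 45 with bounds (25, +inf): OK
  at node 42 with bounds (25, 45): OK
  at node 41 with bounds (25, 42): OK
  at node 43 with bounds (42, 45): OK
No violation found at any node.
Result: Valid BST


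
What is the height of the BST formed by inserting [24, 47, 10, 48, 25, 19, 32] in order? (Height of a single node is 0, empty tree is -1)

Insertion order: [24, 47, 10, 48, 25, 19, 32]
Tree (level-order array): [24, 10, 47, None, 19, 25, 48, None, None, None, 32]
Compute height bottom-up (empty subtree = -1):
  height(19) = 1 + max(-1, -1) = 0
  height(10) = 1 + max(-1, 0) = 1
  height(32) = 1 + max(-1, -1) = 0
  height(25) = 1 + max(-1, 0) = 1
  height(48) = 1 + max(-1, -1) = 0
  height(47) = 1 + max(1, 0) = 2
  height(24) = 1 + max(1, 2) = 3
Height = 3


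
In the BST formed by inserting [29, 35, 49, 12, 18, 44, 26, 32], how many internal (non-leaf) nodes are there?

Tree built from: [29, 35, 49, 12, 18, 44, 26, 32]
Tree (level-order array): [29, 12, 35, None, 18, 32, 49, None, 26, None, None, 44]
Rule: An internal node has at least one child.
Per-node child counts:
  node 29: 2 child(ren)
  node 12: 1 child(ren)
  node 18: 1 child(ren)
  node 26: 0 child(ren)
  node 35: 2 child(ren)
  node 32: 0 child(ren)
  node 49: 1 child(ren)
  node 44: 0 child(ren)
Matching nodes: [29, 12, 18, 35, 49]
Count of internal (non-leaf) nodes: 5


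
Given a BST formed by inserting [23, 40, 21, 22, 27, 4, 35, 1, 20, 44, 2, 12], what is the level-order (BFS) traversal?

Tree insertion order: [23, 40, 21, 22, 27, 4, 35, 1, 20, 44, 2, 12]
Tree (level-order array): [23, 21, 40, 4, 22, 27, 44, 1, 20, None, None, None, 35, None, None, None, 2, 12]
BFS from the root, enqueuing left then right child of each popped node:
  queue [23] -> pop 23, enqueue [21, 40], visited so far: [23]
  queue [21, 40] -> pop 21, enqueue [4, 22], visited so far: [23, 21]
  queue [40, 4, 22] -> pop 40, enqueue [27, 44], visited so far: [23, 21, 40]
  queue [4, 22, 27, 44] -> pop 4, enqueue [1, 20], visited so far: [23, 21, 40, 4]
  queue [22, 27, 44, 1, 20] -> pop 22, enqueue [none], visited so far: [23, 21, 40, 4, 22]
  queue [27, 44, 1, 20] -> pop 27, enqueue [35], visited so far: [23, 21, 40, 4, 22, 27]
  queue [44, 1, 20, 35] -> pop 44, enqueue [none], visited so far: [23, 21, 40, 4, 22, 27, 44]
  queue [1, 20, 35] -> pop 1, enqueue [2], visited so far: [23, 21, 40, 4, 22, 27, 44, 1]
  queue [20, 35, 2] -> pop 20, enqueue [12], visited so far: [23, 21, 40, 4, 22, 27, 44, 1, 20]
  queue [35, 2, 12] -> pop 35, enqueue [none], visited so far: [23, 21, 40, 4, 22, 27, 44, 1, 20, 35]
  queue [2, 12] -> pop 2, enqueue [none], visited so far: [23, 21, 40, 4, 22, 27, 44, 1, 20, 35, 2]
  queue [12] -> pop 12, enqueue [none], visited so far: [23, 21, 40, 4, 22, 27, 44, 1, 20, 35, 2, 12]
Result: [23, 21, 40, 4, 22, 27, 44, 1, 20, 35, 2, 12]


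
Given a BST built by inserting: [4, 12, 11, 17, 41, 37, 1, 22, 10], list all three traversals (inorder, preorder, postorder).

Tree insertion order: [4, 12, 11, 17, 41, 37, 1, 22, 10]
Tree (level-order array): [4, 1, 12, None, None, 11, 17, 10, None, None, 41, None, None, 37, None, 22]
Inorder (L, root, R): [1, 4, 10, 11, 12, 17, 22, 37, 41]
Preorder (root, L, R): [4, 1, 12, 11, 10, 17, 41, 37, 22]
Postorder (L, R, root): [1, 10, 11, 22, 37, 41, 17, 12, 4]


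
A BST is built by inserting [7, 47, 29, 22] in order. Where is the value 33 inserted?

Starting tree (level order): [7, None, 47, 29, None, 22]
Insertion path: 7 -> 47 -> 29
Result: insert 33 as right child of 29
Final tree (level order): [7, None, 47, 29, None, 22, 33]


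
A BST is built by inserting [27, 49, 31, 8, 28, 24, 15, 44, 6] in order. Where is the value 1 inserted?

Starting tree (level order): [27, 8, 49, 6, 24, 31, None, None, None, 15, None, 28, 44]
Insertion path: 27 -> 8 -> 6
Result: insert 1 as left child of 6
Final tree (level order): [27, 8, 49, 6, 24, 31, None, 1, None, 15, None, 28, 44]


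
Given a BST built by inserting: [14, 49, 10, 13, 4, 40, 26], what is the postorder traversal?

Tree insertion order: [14, 49, 10, 13, 4, 40, 26]
Tree (level-order array): [14, 10, 49, 4, 13, 40, None, None, None, None, None, 26]
Postorder traversal: [4, 13, 10, 26, 40, 49, 14]


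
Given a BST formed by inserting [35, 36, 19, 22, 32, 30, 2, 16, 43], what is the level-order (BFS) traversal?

Tree insertion order: [35, 36, 19, 22, 32, 30, 2, 16, 43]
Tree (level-order array): [35, 19, 36, 2, 22, None, 43, None, 16, None, 32, None, None, None, None, 30]
BFS from the root, enqueuing left then right child of each popped node:
  queue [35] -> pop 35, enqueue [19, 36], visited so far: [35]
  queue [19, 36] -> pop 19, enqueue [2, 22], visited so far: [35, 19]
  queue [36, 2, 22] -> pop 36, enqueue [43], visited so far: [35, 19, 36]
  queue [2, 22, 43] -> pop 2, enqueue [16], visited so far: [35, 19, 36, 2]
  queue [22, 43, 16] -> pop 22, enqueue [32], visited so far: [35, 19, 36, 2, 22]
  queue [43, 16, 32] -> pop 43, enqueue [none], visited so far: [35, 19, 36, 2, 22, 43]
  queue [16, 32] -> pop 16, enqueue [none], visited so far: [35, 19, 36, 2, 22, 43, 16]
  queue [32] -> pop 32, enqueue [30], visited so far: [35, 19, 36, 2, 22, 43, 16, 32]
  queue [30] -> pop 30, enqueue [none], visited so far: [35, 19, 36, 2, 22, 43, 16, 32, 30]
Result: [35, 19, 36, 2, 22, 43, 16, 32, 30]


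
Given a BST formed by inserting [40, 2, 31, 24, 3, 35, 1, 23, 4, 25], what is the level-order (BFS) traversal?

Tree insertion order: [40, 2, 31, 24, 3, 35, 1, 23, 4, 25]
Tree (level-order array): [40, 2, None, 1, 31, None, None, 24, 35, 3, 25, None, None, None, 23, None, None, 4]
BFS from the root, enqueuing left then right child of each popped node:
  queue [40] -> pop 40, enqueue [2], visited so far: [40]
  queue [2] -> pop 2, enqueue [1, 31], visited so far: [40, 2]
  queue [1, 31] -> pop 1, enqueue [none], visited so far: [40, 2, 1]
  queue [31] -> pop 31, enqueue [24, 35], visited so far: [40, 2, 1, 31]
  queue [24, 35] -> pop 24, enqueue [3, 25], visited so far: [40, 2, 1, 31, 24]
  queue [35, 3, 25] -> pop 35, enqueue [none], visited so far: [40, 2, 1, 31, 24, 35]
  queue [3, 25] -> pop 3, enqueue [23], visited so far: [40, 2, 1, 31, 24, 35, 3]
  queue [25, 23] -> pop 25, enqueue [none], visited so far: [40, 2, 1, 31, 24, 35, 3, 25]
  queue [23] -> pop 23, enqueue [4], visited so far: [40, 2, 1, 31, 24, 35, 3, 25, 23]
  queue [4] -> pop 4, enqueue [none], visited so far: [40, 2, 1, 31, 24, 35, 3, 25, 23, 4]
Result: [40, 2, 1, 31, 24, 35, 3, 25, 23, 4]


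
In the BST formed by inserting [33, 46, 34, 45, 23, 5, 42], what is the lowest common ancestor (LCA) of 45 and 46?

Tree insertion order: [33, 46, 34, 45, 23, 5, 42]
Tree (level-order array): [33, 23, 46, 5, None, 34, None, None, None, None, 45, 42]
In a BST, the LCA of p=45, q=46 is the first node v on the
root-to-leaf path with p <= v <= q (go left if both < v, right if both > v).
Walk from root:
  at 33: both 45 and 46 > 33, go right
  at 46: 45 <= 46 <= 46, this is the LCA
LCA = 46


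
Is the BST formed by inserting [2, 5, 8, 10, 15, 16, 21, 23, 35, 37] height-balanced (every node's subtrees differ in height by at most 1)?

Tree (level-order array): [2, None, 5, None, 8, None, 10, None, 15, None, 16, None, 21, None, 23, None, 35, None, 37]
Definition: a tree is height-balanced if, at every node, |h(left) - h(right)| <= 1 (empty subtree has height -1).
Bottom-up per-node check:
  node 37: h_left=-1, h_right=-1, diff=0 [OK], height=0
  node 35: h_left=-1, h_right=0, diff=1 [OK], height=1
  node 23: h_left=-1, h_right=1, diff=2 [FAIL (|-1-1|=2 > 1)], height=2
  node 21: h_left=-1, h_right=2, diff=3 [FAIL (|-1-2|=3 > 1)], height=3
  node 16: h_left=-1, h_right=3, diff=4 [FAIL (|-1-3|=4 > 1)], height=4
  node 15: h_left=-1, h_right=4, diff=5 [FAIL (|-1-4|=5 > 1)], height=5
  node 10: h_left=-1, h_right=5, diff=6 [FAIL (|-1-5|=6 > 1)], height=6
  node 8: h_left=-1, h_right=6, diff=7 [FAIL (|-1-6|=7 > 1)], height=7
  node 5: h_left=-1, h_right=7, diff=8 [FAIL (|-1-7|=8 > 1)], height=8
  node 2: h_left=-1, h_right=8, diff=9 [FAIL (|-1-8|=9 > 1)], height=9
Node 23 violates the condition: |-1 - 1| = 2 > 1.
Result: Not balanced


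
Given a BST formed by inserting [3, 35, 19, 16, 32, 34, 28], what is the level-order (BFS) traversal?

Tree insertion order: [3, 35, 19, 16, 32, 34, 28]
Tree (level-order array): [3, None, 35, 19, None, 16, 32, None, None, 28, 34]
BFS from the root, enqueuing left then right child of each popped node:
  queue [3] -> pop 3, enqueue [35], visited so far: [3]
  queue [35] -> pop 35, enqueue [19], visited so far: [3, 35]
  queue [19] -> pop 19, enqueue [16, 32], visited so far: [3, 35, 19]
  queue [16, 32] -> pop 16, enqueue [none], visited so far: [3, 35, 19, 16]
  queue [32] -> pop 32, enqueue [28, 34], visited so far: [3, 35, 19, 16, 32]
  queue [28, 34] -> pop 28, enqueue [none], visited so far: [3, 35, 19, 16, 32, 28]
  queue [34] -> pop 34, enqueue [none], visited so far: [3, 35, 19, 16, 32, 28, 34]
Result: [3, 35, 19, 16, 32, 28, 34]


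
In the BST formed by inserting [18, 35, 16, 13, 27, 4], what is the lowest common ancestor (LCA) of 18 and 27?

Tree insertion order: [18, 35, 16, 13, 27, 4]
Tree (level-order array): [18, 16, 35, 13, None, 27, None, 4]
In a BST, the LCA of p=18, q=27 is the first node v on the
root-to-leaf path with p <= v <= q (go left if both < v, right if both > v).
Walk from root:
  at 18: 18 <= 18 <= 27, this is the LCA
LCA = 18


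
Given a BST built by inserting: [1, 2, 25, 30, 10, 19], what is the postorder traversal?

Tree insertion order: [1, 2, 25, 30, 10, 19]
Tree (level-order array): [1, None, 2, None, 25, 10, 30, None, 19]
Postorder traversal: [19, 10, 30, 25, 2, 1]


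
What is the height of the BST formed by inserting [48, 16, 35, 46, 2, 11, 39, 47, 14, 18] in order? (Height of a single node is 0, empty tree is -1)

Insertion order: [48, 16, 35, 46, 2, 11, 39, 47, 14, 18]
Tree (level-order array): [48, 16, None, 2, 35, None, 11, 18, 46, None, 14, None, None, 39, 47]
Compute height bottom-up (empty subtree = -1):
  height(14) = 1 + max(-1, -1) = 0
  height(11) = 1 + max(-1, 0) = 1
  height(2) = 1 + max(-1, 1) = 2
  height(18) = 1 + max(-1, -1) = 0
  height(39) = 1 + max(-1, -1) = 0
  height(47) = 1 + max(-1, -1) = 0
  height(46) = 1 + max(0, 0) = 1
  height(35) = 1 + max(0, 1) = 2
  height(16) = 1 + max(2, 2) = 3
  height(48) = 1 + max(3, -1) = 4
Height = 4


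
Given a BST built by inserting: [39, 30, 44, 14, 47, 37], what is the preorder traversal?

Tree insertion order: [39, 30, 44, 14, 47, 37]
Tree (level-order array): [39, 30, 44, 14, 37, None, 47]
Preorder traversal: [39, 30, 14, 37, 44, 47]


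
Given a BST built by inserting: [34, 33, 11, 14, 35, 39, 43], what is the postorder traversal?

Tree insertion order: [34, 33, 11, 14, 35, 39, 43]
Tree (level-order array): [34, 33, 35, 11, None, None, 39, None, 14, None, 43]
Postorder traversal: [14, 11, 33, 43, 39, 35, 34]


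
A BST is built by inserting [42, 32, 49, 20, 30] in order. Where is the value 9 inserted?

Starting tree (level order): [42, 32, 49, 20, None, None, None, None, 30]
Insertion path: 42 -> 32 -> 20
Result: insert 9 as left child of 20
Final tree (level order): [42, 32, 49, 20, None, None, None, 9, 30]


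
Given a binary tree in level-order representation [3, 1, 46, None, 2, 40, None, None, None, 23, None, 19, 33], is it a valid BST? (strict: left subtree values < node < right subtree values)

Level-order array: [3, 1, 46, None, 2, 40, None, None, None, 23, None, 19, 33]
Validate using subtree bounds (lo, hi): at each node, require lo < value < hi,
then recurse left with hi=value and right with lo=value.
Preorder trace (stopping at first violation):
  at node 3 with bounds (-inf, +inf): OK
  at node 1 with bounds (-inf, 3): OK
  at node 2 with bounds (1, 3): OK
  at node 46 with bounds (3, +inf): OK
  at node 40 with bounds (3, 46): OK
  at node 23 with bounds (3, 40): OK
  at node 19 with bounds (3, 23): OK
  at node 33 with bounds (23, 40): OK
No violation found at any node.
Result: Valid BST


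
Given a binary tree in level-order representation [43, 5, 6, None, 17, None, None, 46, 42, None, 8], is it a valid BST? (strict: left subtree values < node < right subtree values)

Level-order array: [43, 5, 6, None, 17, None, None, 46, 42, None, 8]
Validate using subtree bounds (lo, hi): at each node, require lo < value < hi,
then recurse left with hi=value and right with lo=value.
Preorder trace (stopping at first violation):
  at node 43 with bounds (-inf, +inf): OK
  at node 5 with bounds (-inf, 43): OK
  at node 17 with bounds (5, 43): OK
  at node 46 with bounds (5, 17): VIOLATION
Node 46 violates its bound: not (5 < 46 < 17).
Result: Not a valid BST


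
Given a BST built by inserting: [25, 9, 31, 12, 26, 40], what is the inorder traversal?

Tree insertion order: [25, 9, 31, 12, 26, 40]
Tree (level-order array): [25, 9, 31, None, 12, 26, 40]
Inorder traversal: [9, 12, 25, 26, 31, 40]


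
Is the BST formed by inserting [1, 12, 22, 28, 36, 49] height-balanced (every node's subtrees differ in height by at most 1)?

Tree (level-order array): [1, None, 12, None, 22, None, 28, None, 36, None, 49]
Definition: a tree is height-balanced if, at every node, |h(left) - h(right)| <= 1 (empty subtree has height -1).
Bottom-up per-node check:
  node 49: h_left=-1, h_right=-1, diff=0 [OK], height=0
  node 36: h_left=-1, h_right=0, diff=1 [OK], height=1
  node 28: h_left=-1, h_right=1, diff=2 [FAIL (|-1-1|=2 > 1)], height=2
  node 22: h_left=-1, h_right=2, diff=3 [FAIL (|-1-2|=3 > 1)], height=3
  node 12: h_left=-1, h_right=3, diff=4 [FAIL (|-1-3|=4 > 1)], height=4
  node 1: h_left=-1, h_right=4, diff=5 [FAIL (|-1-4|=5 > 1)], height=5
Node 28 violates the condition: |-1 - 1| = 2 > 1.
Result: Not balanced


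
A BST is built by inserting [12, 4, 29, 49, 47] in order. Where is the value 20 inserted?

Starting tree (level order): [12, 4, 29, None, None, None, 49, 47]
Insertion path: 12 -> 29
Result: insert 20 as left child of 29
Final tree (level order): [12, 4, 29, None, None, 20, 49, None, None, 47]


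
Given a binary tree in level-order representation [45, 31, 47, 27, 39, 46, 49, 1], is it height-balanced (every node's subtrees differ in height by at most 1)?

Tree (level-order array): [45, 31, 47, 27, 39, 46, 49, 1]
Definition: a tree is height-balanced if, at every node, |h(left) - h(right)| <= 1 (empty subtree has height -1).
Bottom-up per-node check:
  node 1: h_left=-1, h_right=-1, diff=0 [OK], height=0
  node 27: h_left=0, h_right=-1, diff=1 [OK], height=1
  node 39: h_left=-1, h_right=-1, diff=0 [OK], height=0
  node 31: h_left=1, h_right=0, diff=1 [OK], height=2
  node 46: h_left=-1, h_right=-1, diff=0 [OK], height=0
  node 49: h_left=-1, h_right=-1, diff=0 [OK], height=0
  node 47: h_left=0, h_right=0, diff=0 [OK], height=1
  node 45: h_left=2, h_right=1, diff=1 [OK], height=3
All nodes satisfy the balance condition.
Result: Balanced


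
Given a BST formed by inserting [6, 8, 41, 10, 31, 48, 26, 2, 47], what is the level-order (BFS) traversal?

Tree insertion order: [6, 8, 41, 10, 31, 48, 26, 2, 47]
Tree (level-order array): [6, 2, 8, None, None, None, 41, 10, 48, None, 31, 47, None, 26]
BFS from the root, enqueuing left then right child of each popped node:
  queue [6] -> pop 6, enqueue [2, 8], visited so far: [6]
  queue [2, 8] -> pop 2, enqueue [none], visited so far: [6, 2]
  queue [8] -> pop 8, enqueue [41], visited so far: [6, 2, 8]
  queue [41] -> pop 41, enqueue [10, 48], visited so far: [6, 2, 8, 41]
  queue [10, 48] -> pop 10, enqueue [31], visited so far: [6, 2, 8, 41, 10]
  queue [48, 31] -> pop 48, enqueue [47], visited so far: [6, 2, 8, 41, 10, 48]
  queue [31, 47] -> pop 31, enqueue [26], visited so far: [6, 2, 8, 41, 10, 48, 31]
  queue [47, 26] -> pop 47, enqueue [none], visited so far: [6, 2, 8, 41, 10, 48, 31, 47]
  queue [26] -> pop 26, enqueue [none], visited so far: [6, 2, 8, 41, 10, 48, 31, 47, 26]
Result: [6, 2, 8, 41, 10, 48, 31, 47, 26]


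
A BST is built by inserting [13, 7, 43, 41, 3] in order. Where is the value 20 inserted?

Starting tree (level order): [13, 7, 43, 3, None, 41]
Insertion path: 13 -> 43 -> 41
Result: insert 20 as left child of 41
Final tree (level order): [13, 7, 43, 3, None, 41, None, None, None, 20]


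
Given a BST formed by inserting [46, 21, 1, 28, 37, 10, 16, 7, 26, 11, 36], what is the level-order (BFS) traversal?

Tree insertion order: [46, 21, 1, 28, 37, 10, 16, 7, 26, 11, 36]
Tree (level-order array): [46, 21, None, 1, 28, None, 10, 26, 37, 7, 16, None, None, 36, None, None, None, 11]
BFS from the root, enqueuing left then right child of each popped node:
  queue [46] -> pop 46, enqueue [21], visited so far: [46]
  queue [21] -> pop 21, enqueue [1, 28], visited so far: [46, 21]
  queue [1, 28] -> pop 1, enqueue [10], visited so far: [46, 21, 1]
  queue [28, 10] -> pop 28, enqueue [26, 37], visited so far: [46, 21, 1, 28]
  queue [10, 26, 37] -> pop 10, enqueue [7, 16], visited so far: [46, 21, 1, 28, 10]
  queue [26, 37, 7, 16] -> pop 26, enqueue [none], visited so far: [46, 21, 1, 28, 10, 26]
  queue [37, 7, 16] -> pop 37, enqueue [36], visited so far: [46, 21, 1, 28, 10, 26, 37]
  queue [7, 16, 36] -> pop 7, enqueue [none], visited so far: [46, 21, 1, 28, 10, 26, 37, 7]
  queue [16, 36] -> pop 16, enqueue [11], visited so far: [46, 21, 1, 28, 10, 26, 37, 7, 16]
  queue [36, 11] -> pop 36, enqueue [none], visited so far: [46, 21, 1, 28, 10, 26, 37, 7, 16, 36]
  queue [11] -> pop 11, enqueue [none], visited so far: [46, 21, 1, 28, 10, 26, 37, 7, 16, 36, 11]
Result: [46, 21, 1, 28, 10, 26, 37, 7, 16, 36, 11]
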